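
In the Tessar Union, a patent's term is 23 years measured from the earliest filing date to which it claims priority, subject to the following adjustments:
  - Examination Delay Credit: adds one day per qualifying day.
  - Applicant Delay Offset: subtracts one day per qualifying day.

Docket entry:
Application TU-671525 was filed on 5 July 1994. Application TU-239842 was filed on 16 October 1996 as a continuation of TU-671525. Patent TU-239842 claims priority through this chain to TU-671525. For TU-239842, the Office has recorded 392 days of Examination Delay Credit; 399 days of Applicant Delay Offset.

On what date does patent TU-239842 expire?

2017-06-28

Earliest priority filing: 5 July 1994.
Base term: 5 July 1994 + 23 years → 5 July 2017.
Examination Delay Credit: +392 days → 1 August 2018.
Applicant Delay Offset: −399 days → 28 June 2017.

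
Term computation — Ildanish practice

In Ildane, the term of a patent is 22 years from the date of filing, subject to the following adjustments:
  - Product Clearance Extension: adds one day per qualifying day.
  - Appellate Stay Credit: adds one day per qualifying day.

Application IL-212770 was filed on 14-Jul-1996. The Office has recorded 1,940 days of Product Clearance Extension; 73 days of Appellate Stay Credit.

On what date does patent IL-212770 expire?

Base term: filing date + 22 years → 14 July 2018.
Product Clearance Extension: +1940 days → 5 November 2023.
Appellate Stay Credit: +73 days → 17 January 2024.

January 17, 2024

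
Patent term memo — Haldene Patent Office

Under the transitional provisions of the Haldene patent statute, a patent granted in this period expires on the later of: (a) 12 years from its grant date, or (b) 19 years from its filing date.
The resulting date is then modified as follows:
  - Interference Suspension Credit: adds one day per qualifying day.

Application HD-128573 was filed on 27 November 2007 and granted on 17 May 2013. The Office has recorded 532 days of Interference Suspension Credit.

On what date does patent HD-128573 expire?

2028-05-12

(a) grant + 12 years → 17 May 2025.
(b) filing + 19 years → 27 November 2026.
Later of the two: 27 November 2026.
Interference Suspension Credit: +532 days → 12 May 2028.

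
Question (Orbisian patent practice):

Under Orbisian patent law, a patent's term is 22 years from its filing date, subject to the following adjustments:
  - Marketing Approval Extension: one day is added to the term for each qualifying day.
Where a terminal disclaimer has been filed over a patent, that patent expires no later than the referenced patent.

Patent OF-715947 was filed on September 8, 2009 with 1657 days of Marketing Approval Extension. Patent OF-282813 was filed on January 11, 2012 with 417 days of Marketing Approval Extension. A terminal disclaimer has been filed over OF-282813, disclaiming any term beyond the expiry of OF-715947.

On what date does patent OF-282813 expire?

Natural term of OF-282813:
  Base: filing + 22 years → 11 January 2034.
  Marketing Approval Extension: +417 days → 4 March 2035.
Expiry of referenced patent OF-715947:
  Base: filing + 22 years → 8 September 2031.
  Marketing Approval Extension: +1657 days → 22 March 2036.
Terminal disclaimer: OF-282813 expires on the earlier of 4 March 2035 and 22 March 2036.

2035-03-04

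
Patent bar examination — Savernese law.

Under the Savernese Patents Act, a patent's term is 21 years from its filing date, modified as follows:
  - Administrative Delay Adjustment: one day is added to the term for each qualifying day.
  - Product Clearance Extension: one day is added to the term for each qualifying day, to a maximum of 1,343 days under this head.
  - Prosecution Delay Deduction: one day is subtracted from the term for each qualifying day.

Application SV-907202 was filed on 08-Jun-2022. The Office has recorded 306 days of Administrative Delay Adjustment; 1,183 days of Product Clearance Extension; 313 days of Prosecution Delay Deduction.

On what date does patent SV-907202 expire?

Base term: filing date + 21 years → 8 June 2043.
Administrative Delay Adjustment: +306 days → 9 April 2044.
Product Clearance Extension: 1183 days (within the 1343-day cap) → +1183 days → 6 July 2047.
Prosecution Delay Deduction: −313 days → 27 August 2046.

August 27, 2046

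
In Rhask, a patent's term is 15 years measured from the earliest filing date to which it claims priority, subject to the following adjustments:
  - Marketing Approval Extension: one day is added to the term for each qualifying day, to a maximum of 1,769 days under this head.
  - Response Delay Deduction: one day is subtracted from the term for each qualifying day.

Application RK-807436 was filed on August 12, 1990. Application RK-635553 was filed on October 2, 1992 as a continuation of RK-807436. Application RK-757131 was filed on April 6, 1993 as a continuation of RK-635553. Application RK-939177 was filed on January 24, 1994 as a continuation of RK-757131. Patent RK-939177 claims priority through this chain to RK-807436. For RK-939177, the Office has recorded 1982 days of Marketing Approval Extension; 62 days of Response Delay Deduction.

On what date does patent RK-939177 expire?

Earliest priority filing: 12 August 1990.
Base term: 12 August 1990 + 15 years → 12 August 2005.
Marketing Approval Extension: 1982 days claimed exceeds the 1769-day cap, so +1769 days → 16 June 2010.
Response Delay Deduction: −62 days → 15 April 2010.

April 15, 2010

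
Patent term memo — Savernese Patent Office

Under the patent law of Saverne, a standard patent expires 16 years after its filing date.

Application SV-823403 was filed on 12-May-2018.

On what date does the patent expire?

2034-05-12

Filing date + 16 years → 12 May 2034.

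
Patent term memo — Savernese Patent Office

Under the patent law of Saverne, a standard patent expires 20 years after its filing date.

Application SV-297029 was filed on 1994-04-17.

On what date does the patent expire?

April 17, 2014

Filing date + 20 years → 17 April 2014.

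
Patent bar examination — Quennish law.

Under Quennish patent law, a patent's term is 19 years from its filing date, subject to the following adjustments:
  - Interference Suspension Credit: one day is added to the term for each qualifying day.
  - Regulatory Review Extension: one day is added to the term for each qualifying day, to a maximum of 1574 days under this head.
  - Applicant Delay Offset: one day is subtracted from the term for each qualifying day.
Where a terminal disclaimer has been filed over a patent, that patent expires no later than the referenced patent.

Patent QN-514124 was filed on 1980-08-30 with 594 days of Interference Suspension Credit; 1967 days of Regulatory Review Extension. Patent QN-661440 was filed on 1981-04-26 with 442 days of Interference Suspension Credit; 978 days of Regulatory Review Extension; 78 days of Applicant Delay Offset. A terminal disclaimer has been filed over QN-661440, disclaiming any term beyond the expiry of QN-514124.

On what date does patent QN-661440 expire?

December 29, 2003

Natural term of QN-661440:
  Base: filing + 19 years → 26 April 2000.
  Interference Suspension Credit: +442 days → 12 July 2001.
  Regulatory Review Extension: 978 days (within the 1574-day cap) → +978 days → 16 March 2004.
  Applicant Delay Offset: −78 days → 29 December 2003.
Expiry of referenced patent QN-514124:
  Base: filing + 19 years → 30 August 1999.
  Interference Suspension Credit: +594 days → 15 April 2001.
  Regulatory Review Extension: 1967 days claimed exceeds the 1574-day cap, so +1574 days → 6 August 2005.
Terminal disclaimer: QN-661440 expires on the earlier of 29 December 2003 and 6 August 2005.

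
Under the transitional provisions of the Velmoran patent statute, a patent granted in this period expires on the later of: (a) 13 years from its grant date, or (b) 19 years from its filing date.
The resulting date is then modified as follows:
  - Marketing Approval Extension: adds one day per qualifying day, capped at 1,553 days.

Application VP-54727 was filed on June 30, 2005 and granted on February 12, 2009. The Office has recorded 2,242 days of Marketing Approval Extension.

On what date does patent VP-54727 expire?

September 30, 2028

(a) grant + 13 years → 12 February 2022.
(b) filing + 19 years → 30 June 2024.
Later of the two: 30 June 2024.
Marketing Approval Extension: 2242 days claimed exceeds the 1553-day cap, so +1553 days → 30 September 2028.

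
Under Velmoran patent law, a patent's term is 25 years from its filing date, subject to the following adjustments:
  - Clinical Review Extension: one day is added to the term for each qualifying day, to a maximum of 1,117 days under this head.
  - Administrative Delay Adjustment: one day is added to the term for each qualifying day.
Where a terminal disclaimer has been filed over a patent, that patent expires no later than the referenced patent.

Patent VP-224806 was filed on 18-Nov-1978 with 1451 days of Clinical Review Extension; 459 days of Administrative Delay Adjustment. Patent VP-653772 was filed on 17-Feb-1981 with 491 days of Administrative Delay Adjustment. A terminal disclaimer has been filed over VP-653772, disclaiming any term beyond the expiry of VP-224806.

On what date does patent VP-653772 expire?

2007-06-23

Natural term of VP-653772:
  Base: filing + 25 years → 17 February 2006.
  Administrative Delay Adjustment: +491 days → 23 June 2007.
Expiry of referenced patent VP-224806:
  Base: filing + 25 years → 18 November 2003.
  Clinical Review Extension: 1451 days claimed exceeds the 1117-day cap, so +1117 days → 9 December 2006.
  Administrative Delay Adjustment: +459 days → 12 March 2008.
Terminal disclaimer: VP-653772 expires on the earlier of 23 June 2007 and 12 March 2008.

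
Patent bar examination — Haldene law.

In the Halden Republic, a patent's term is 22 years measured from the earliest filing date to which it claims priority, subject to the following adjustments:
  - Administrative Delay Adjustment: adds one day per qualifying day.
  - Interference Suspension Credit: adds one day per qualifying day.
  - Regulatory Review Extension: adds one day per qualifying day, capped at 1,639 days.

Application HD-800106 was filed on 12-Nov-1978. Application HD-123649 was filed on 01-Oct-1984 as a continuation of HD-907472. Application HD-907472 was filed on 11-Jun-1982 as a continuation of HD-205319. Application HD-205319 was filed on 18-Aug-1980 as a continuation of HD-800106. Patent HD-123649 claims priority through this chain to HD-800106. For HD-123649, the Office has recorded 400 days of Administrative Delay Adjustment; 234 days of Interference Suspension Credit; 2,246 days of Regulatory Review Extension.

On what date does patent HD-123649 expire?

February 2, 2007

Earliest priority filing: 12 November 1978.
Base term: 12 November 1978 + 22 years → 12 November 2000.
Administrative Delay Adjustment: +400 days → 17 December 2001.
Interference Suspension Credit: +234 days → 8 August 2002.
Regulatory Review Extension: 2246 days claimed exceeds the 1639-day cap, so +1639 days → 2 February 2007.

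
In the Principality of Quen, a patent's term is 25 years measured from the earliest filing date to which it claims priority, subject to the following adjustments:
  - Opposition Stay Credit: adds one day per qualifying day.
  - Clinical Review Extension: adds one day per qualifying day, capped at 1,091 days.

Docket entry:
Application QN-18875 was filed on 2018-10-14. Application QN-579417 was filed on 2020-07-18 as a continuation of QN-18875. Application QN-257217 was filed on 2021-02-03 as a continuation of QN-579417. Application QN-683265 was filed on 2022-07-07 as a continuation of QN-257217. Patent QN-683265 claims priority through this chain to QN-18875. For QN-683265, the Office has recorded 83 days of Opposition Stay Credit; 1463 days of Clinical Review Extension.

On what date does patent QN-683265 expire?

Earliest priority filing: 14 October 2018.
Base term: 14 October 2018 + 25 years → 14 October 2043.
Opposition Stay Credit: +83 days → 5 January 2044.
Clinical Review Extension: 1463 days claimed exceeds the 1091-day cap, so +1091 days → 31 December 2046.

2046-12-31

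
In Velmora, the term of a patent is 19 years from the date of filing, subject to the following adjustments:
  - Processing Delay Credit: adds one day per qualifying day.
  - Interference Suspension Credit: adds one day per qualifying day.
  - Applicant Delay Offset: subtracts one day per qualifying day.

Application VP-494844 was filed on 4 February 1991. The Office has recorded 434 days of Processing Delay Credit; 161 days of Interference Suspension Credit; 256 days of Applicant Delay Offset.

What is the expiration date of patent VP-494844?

Base term: filing date + 19 years → 4 February 2010.
Processing Delay Credit: +434 days → 14 April 2011.
Interference Suspension Credit: +161 days → 22 September 2011.
Applicant Delay Offset: −256 days → 9 January 2011.

January 9, 2011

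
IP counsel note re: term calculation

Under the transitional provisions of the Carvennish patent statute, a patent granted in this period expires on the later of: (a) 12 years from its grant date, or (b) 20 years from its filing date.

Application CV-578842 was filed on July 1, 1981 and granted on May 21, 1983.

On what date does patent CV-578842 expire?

2001-07-01

(a) grant + 12 years → 21 May 1995.
(b) filing + 20 years → 1 July 2001.
Later of the two: 1 July 2001.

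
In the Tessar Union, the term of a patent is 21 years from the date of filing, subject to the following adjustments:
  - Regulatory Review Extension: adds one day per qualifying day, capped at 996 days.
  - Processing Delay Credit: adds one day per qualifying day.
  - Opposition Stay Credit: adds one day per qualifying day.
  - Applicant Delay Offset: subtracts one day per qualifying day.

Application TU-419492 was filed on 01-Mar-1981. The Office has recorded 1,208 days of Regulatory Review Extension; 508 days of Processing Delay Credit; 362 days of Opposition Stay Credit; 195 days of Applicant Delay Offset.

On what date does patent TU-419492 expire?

Base term: filing date + 21 years → 1 March 2002.
Regulatory Review Extension: 1208 days claimed exceeds the 996-day cap, so +996 days → 21 November 2004.
Processing Delay Credit: +508 days → 13 April 2006.
Opposition Stay Credit: +362 days → 10 April 2007.
Applicant Delay Offset: −195 days → 27 September 2006.

2006-09-27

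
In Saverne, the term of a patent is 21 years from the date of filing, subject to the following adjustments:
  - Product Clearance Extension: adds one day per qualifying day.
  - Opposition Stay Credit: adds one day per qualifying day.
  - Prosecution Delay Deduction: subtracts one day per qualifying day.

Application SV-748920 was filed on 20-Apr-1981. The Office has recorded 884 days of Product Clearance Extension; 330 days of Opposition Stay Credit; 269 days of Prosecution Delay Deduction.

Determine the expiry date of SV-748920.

2004-11-20

Base term: filing date + 21 years → 20 April 2002.
Product Clearance Extension: +884 days → 20 September 2004.
Opposition Stay Credit: +330 days → 16 August 2005.
Prosecution Delay Deduction: −269 days → 20 November 2004.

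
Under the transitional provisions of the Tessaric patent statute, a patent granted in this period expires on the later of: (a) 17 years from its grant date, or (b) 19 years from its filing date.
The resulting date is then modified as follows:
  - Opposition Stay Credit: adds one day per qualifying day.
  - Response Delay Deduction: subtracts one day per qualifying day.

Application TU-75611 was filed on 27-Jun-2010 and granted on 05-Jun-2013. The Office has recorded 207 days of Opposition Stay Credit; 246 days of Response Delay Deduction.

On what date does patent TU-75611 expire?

2030-04-27

(a) grant + 17 years → 5 June 2030.
(b) filing + 19 years → 27 June 2029.
Later of the two: 5 June 2030.
Opposition Stay Credit: +207 days → 29 December 2030.
Response Delay Deduction: −246 days → 27 April 2030.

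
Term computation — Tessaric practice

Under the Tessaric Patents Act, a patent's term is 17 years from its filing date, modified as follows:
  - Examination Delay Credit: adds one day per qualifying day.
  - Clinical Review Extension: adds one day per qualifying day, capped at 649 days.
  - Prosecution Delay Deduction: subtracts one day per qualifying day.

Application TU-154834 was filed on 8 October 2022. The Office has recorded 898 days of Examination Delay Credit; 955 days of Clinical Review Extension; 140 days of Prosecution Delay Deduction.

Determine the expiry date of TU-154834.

Base term: filing date + 17 years → 8 October 2039.
Examination Delay Credit: +898 days → 24 March 2042.
Clinical Review Extension: 955 days claimed exceeds the 649-day cap, so +649 days → 2 January 2044.
Prosecution Delay Deduction: −140 days → 15 August 2043.

2043-08-15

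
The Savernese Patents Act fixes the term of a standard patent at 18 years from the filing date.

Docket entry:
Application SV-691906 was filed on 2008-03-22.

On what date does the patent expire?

Filing date + 18 years → 22 March 2026.

2026-03-22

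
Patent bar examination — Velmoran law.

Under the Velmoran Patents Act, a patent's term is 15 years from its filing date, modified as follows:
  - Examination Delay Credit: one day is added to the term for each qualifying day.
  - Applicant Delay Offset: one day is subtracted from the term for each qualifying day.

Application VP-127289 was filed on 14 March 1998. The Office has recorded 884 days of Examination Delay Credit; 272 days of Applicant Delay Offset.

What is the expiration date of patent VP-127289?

2014-11-16

Base term: filing date + 15 years → 14 March 2013.
Examination Delay Credit: +884 days → 15 August 2015.
Applicant Delay Offset: −272 days → 16 November 2014.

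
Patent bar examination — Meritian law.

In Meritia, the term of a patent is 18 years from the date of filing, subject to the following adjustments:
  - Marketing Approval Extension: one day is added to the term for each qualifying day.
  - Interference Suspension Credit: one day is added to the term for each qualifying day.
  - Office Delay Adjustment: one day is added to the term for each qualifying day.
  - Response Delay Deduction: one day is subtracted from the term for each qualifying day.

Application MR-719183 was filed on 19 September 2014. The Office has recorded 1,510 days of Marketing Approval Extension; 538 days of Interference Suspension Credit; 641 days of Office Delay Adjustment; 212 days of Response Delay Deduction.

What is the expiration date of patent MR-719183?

Base term: filing date + 18 years → 19 September 2032.
Marketing Approval Extension: +1510 days → 7 November 2036.
Interference Suspension Credit: +538 days → 29 April 2038.
Office Delay Adjustment: +641 days → 30 January 2040.
Response Delay Deduction: −212 days → 2 July 2039.

July 2, 2039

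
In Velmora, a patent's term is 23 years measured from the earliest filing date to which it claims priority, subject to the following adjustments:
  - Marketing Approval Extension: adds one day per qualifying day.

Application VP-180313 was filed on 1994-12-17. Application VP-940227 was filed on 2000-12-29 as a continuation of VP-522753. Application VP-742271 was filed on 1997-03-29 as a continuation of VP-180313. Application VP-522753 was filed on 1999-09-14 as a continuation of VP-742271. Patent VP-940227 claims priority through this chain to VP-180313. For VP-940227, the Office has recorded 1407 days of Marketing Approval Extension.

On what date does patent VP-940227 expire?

October 24, 2021

Earliest priority filing: 17 December 1994.
Base term: 17 December 1994 + 23 years → 17 December 2017.
Marketing Approval Extension: +1407 days → 24 October 2021.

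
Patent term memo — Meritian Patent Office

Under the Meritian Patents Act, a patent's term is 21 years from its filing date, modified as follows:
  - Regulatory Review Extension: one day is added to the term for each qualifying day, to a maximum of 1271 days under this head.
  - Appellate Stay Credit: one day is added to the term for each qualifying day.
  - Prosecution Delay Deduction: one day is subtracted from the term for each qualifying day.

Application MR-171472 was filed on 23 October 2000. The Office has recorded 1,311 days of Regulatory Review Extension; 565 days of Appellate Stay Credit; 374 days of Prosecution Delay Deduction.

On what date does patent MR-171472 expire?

Base term: filing date + 21 years → 23 October 2021.
Regulatory Review Extension: 1311 days claimed exceeds the 1271-day cap, so +1271 days → 16 April 2025.
Appellate Stay Credit: +565 days → 2 November 2026.
Prosecution Delay Deduction: −374 days → 24 October 2025.

2025-10-24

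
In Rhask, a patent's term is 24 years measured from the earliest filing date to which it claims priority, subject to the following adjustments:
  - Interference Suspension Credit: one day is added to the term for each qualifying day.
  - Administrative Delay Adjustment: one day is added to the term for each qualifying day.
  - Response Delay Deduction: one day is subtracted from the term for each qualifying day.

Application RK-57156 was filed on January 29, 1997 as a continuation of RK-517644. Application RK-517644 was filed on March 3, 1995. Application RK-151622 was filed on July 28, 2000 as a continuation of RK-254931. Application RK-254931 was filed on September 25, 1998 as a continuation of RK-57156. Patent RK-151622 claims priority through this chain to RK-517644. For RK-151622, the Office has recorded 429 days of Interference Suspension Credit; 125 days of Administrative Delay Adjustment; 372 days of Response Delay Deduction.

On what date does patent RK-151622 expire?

September 1, 2019

Earliest priority filing: 3 March 1995.
Base term: 3 March 1995 + 24 years → 3 March 2019.
Interference Suspension Credit: +429 days → 5 May 2020.
Administrative Delay Adjustment: +125 days → 7 September 2020.
Response Delay Deduction: −372 days → 1 September 2019.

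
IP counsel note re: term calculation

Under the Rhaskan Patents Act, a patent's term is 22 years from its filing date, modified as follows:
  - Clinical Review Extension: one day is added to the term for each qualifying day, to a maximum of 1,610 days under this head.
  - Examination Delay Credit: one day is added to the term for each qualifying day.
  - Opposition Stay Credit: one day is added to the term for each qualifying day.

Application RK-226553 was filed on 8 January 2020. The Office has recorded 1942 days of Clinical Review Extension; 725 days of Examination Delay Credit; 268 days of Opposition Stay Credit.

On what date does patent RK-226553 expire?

February 23, 2049

Base term: filing date + 22 years → 8 January 2042.
Clinical Review Extension: 1942 days claimed exceeds the 1610-day cap, so +1610 days → 6 June 2046.
Examination Delay Credit: +725 days → 31 May 2048.
Opposition Stay Credit: +268 days → 23 February 2049.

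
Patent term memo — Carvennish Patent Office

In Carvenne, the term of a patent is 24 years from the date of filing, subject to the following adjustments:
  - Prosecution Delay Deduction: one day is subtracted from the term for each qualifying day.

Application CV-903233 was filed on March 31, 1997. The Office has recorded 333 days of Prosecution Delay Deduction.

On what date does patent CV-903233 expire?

Base term: filing date + 24 years → 31 March 2021.
Prosecution Delay Deduction: −333 days → 2 May 2020.

2020-05-02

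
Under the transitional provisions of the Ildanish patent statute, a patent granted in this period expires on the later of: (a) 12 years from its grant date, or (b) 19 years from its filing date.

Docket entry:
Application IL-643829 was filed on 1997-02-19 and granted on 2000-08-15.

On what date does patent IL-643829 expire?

(a) grant + 12 years → 15 August 2012.
(b) filing + 19 years → 19 February 2016.
Later of the two: 19 February 2016.

February 19, 2016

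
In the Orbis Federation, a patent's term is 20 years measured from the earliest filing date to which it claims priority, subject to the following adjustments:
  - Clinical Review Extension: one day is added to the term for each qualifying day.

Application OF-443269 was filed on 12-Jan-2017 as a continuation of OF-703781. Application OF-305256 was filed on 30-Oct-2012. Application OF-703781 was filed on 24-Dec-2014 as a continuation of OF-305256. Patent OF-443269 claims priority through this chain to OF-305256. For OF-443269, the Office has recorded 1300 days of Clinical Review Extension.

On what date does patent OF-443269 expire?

Earliest priority filing: 30 October 2012.
Base term: 30 October 2012 + 20 years → 30 October 2032.
Clinical Review Extension: +1300 days → 22 May 2036.

May 22, 2036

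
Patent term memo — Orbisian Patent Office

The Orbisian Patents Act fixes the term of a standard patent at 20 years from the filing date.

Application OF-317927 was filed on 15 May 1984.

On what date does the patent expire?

Filing date + 20 years → 15 May 2004.

May 15, 2004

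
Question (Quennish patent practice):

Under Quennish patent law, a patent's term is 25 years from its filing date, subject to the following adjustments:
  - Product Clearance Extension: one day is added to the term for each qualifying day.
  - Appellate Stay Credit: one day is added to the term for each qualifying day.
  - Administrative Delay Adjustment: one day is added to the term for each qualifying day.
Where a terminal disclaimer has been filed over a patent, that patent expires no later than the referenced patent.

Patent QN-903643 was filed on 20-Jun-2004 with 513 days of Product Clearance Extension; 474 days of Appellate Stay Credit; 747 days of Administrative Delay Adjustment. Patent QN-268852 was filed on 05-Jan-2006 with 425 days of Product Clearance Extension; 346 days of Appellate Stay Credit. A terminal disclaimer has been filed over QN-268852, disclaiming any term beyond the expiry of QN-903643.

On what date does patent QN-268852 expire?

Natural term of QN-268852:
  Base: filing + 25 years → 5 January 2031.
  Product Clearance Extension: +425 days → 5 March 2032.
  Appellate Stay Credit: +346 days → 14 February 2033.
Expiry of referenced patent QN-903643:
  Base: filing + 25 years → 20 June 2029.
  Product Clearance Extension: +513 days → 15 November 2030.
  Appellate Stay Credit: +474 days → 3 March 2032.
  Administrative Delay Adjustment: +747 days → 20 March 2034.
Terminal disclaimer: QN-268852 expires on the earlier of 14 February 2033 and 20 March 2034.

February 14, 2033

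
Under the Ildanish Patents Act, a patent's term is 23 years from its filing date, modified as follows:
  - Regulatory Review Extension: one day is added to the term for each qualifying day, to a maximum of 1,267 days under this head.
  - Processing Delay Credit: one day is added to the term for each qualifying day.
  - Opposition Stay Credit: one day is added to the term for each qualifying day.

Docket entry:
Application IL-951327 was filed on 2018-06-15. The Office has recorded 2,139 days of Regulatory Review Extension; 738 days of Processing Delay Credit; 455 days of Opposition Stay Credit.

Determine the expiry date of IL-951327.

Base term: filing date + 23 years → 15 June 2041.
Regulatory Review Extension: 2139 days claimed exceeds the 1267-day cap, so +1267 days → 3 December 2044.
Processing Delay Credit: +738 days → 11 December 2046.
Opposition Stay Credit: +455 days → 10 March 2048.

March 10, 2048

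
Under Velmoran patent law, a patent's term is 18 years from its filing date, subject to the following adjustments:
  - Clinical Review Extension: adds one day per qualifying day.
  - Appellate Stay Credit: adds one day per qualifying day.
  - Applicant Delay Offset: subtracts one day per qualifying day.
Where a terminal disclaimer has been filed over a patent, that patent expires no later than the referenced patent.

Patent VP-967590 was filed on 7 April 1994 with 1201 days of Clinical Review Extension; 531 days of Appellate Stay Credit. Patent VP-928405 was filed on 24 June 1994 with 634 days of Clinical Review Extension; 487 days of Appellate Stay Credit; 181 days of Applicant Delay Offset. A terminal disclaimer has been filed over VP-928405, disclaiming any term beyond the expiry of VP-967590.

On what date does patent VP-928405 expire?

2015-01-20

Natural term of VP-928405:
  Base: filing + 18 years → 24 June 2012.
  Clinical Review Extension: +634 days → 20 March 2014.
  Appellate Stay Credit: +487 days → 20 July 2015.
  Applicant Delay Offset: −181 days → 20 January 2015.
Expiry of referenced patent VP-967590:
  Base: filing + 18 years → 7 April 2012.
  Clinical Review Extension: +1201 days → 22 July 2015.
  Appellate Stay Credit: +531 days → 3 January 2017.
Terminal disclaimer: VP-928405 expires on the earlier of 20 January 2015 and 3 January 2017.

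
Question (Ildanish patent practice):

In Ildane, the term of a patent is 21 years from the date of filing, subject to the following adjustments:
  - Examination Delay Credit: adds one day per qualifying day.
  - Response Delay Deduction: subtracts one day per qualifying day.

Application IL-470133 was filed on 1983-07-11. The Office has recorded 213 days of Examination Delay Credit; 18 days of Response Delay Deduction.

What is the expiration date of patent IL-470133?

Base term: filing date + 21 years → 11 July 2004.
Examination Delay Credit: +213 days → 9 February 2005.
Response Delay Deduction: −18 days → 22 January 2005.

2005-01-22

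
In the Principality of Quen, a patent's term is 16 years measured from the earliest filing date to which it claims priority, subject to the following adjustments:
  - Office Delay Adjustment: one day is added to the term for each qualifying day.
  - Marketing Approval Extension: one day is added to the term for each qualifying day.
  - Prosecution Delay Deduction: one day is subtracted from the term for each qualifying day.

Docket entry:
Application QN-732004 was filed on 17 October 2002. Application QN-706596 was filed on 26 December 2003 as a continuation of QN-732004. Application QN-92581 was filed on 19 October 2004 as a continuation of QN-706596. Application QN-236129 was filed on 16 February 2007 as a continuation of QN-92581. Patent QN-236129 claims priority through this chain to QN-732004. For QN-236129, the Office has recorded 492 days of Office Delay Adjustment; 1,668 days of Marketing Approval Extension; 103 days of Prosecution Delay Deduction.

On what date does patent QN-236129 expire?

2024-06-04

Earliest priority filing: 17 October 2002.
Base term: 17 October 2002 + 16 years → 17 October 2018.
Office Delay Adjustment: +492 days → 21 February 2020.
Marketing Approval Extension: +1668 days → 15 September 2024.
Prosecution Delay Deduction: −103 days → 4 June 2024.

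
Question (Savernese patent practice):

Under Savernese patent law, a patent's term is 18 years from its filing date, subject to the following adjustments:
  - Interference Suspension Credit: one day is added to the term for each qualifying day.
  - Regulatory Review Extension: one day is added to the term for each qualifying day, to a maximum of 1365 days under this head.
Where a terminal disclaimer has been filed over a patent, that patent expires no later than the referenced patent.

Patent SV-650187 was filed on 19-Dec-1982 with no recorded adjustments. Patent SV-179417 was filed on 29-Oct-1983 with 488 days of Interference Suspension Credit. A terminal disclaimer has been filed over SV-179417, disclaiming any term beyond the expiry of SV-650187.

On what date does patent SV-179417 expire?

Natural term of SV-179417:
  Base: filing + 18 years → 29 October 2001.
  Interference Suspension Credit: +488 days → 1 March 2003.
Expiry of referenced patent SV-650187:
  Base: filing + 18 years → 19 December 2000.
Terminal disclaimer: SV-179417 expires on the earlier of 1 March 2003 and 19 December 2000.

December 19, 2000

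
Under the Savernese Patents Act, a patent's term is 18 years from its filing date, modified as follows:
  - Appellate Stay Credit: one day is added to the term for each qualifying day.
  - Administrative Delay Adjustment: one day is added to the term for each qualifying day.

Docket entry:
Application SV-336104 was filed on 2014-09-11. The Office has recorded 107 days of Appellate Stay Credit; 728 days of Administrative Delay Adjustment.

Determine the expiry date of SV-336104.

2034-12-25

Base term: filing date + 18 years → 11 September 2032.
Appellate Stay Credit: +107 days → 27 December 2032.
Administrative Delay Adjustment: +728 days → 25 December 2034.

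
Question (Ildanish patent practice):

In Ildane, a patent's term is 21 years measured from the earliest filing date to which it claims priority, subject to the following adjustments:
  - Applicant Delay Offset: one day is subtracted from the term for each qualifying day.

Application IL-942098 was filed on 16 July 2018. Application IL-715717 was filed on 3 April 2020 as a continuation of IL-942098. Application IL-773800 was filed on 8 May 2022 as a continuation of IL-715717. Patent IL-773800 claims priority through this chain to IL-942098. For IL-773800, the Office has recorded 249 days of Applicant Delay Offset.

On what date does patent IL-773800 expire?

2038-11-09

Earliest priority filing: 16 July 2018.
Base term: 16 July 2018 + 21 years → 16 July 2039.
Applicant Delay Offset: −249 days → 9 November 2038.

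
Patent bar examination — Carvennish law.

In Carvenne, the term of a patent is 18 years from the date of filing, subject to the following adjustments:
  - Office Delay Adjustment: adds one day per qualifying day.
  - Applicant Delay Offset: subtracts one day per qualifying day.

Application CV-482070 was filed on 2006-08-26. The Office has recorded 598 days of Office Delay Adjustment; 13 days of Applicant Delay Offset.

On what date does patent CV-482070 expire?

2026-04-03

Base term: filing date + 18 years → 26 August 2024.
Office Delay Adjustment: +598 days → 16 April 2026.
Applicant Delay Offset: −13 days → 3 April 2026.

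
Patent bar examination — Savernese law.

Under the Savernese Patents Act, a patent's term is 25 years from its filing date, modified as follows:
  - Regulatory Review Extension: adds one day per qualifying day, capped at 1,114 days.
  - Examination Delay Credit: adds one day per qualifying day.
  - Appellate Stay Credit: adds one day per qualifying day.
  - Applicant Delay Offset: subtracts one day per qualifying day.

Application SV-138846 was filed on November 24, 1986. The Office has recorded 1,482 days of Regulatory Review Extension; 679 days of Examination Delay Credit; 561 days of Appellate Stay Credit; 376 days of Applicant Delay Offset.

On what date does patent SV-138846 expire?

Base term: filing date + 25 years → 24 November 2011.
Regulatory Review Extension: 1482 days claimed exceeds the 1114-day cap, so +1114 days → 12 December 2014.
Examination Delay Credit: +679 days → 21 October 2016.
Appellate Stay Credit: +561 days → 5 May 2018.
Applicant Delay Offset: −376 days → 24 April 2017.

2017-04-24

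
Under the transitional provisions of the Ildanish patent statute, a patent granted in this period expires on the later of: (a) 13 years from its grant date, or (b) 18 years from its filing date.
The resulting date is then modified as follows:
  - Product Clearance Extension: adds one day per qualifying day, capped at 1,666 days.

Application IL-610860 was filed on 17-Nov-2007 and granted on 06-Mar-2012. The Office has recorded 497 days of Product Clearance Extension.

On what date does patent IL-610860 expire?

(a) grant + 13 years → 6 March 2025.
(b) filing + 18 years → 17 November 2025.
Later of the two: 17 November 2025.
Product Clearance Extension: 497 days (within the 1666-day cap) → +497 days → 29 March 2027.

2027-03-29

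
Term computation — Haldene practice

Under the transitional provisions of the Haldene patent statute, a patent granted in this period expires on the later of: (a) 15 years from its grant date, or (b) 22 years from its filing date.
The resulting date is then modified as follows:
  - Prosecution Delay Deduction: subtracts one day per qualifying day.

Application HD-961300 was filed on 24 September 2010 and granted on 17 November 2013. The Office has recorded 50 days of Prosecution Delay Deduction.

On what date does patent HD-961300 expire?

(a) grant + 15 years → 17 November 2028.
(b) filing + 22 years → 24 September 2032.
Later of the two: 24 September 2032.
Prosecution Delay Deduction: −50 days → 5 August 2032.

2032-08-05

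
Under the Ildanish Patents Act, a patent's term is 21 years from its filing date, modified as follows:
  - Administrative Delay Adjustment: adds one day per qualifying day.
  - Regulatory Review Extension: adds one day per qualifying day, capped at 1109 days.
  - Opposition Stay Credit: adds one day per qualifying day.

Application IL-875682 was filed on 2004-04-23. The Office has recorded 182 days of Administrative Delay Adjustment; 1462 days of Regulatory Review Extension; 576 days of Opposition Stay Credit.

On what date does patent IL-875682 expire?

June 3, 2030

Base term: filing date + 21 years → 23 April 2025.
Administrative Delay Adjustment: +182 days → 22 October 2025.
Regulatory Review Extension: 1462 days claimed exceeds the 1109-day cap, so +1109 days → 4 November 2028.
Opposition Stay Credit: +576 days → 3 June 2030.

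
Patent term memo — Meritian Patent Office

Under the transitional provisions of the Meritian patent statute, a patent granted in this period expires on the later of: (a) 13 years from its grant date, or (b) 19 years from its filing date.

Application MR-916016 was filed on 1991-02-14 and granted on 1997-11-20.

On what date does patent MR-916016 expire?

November 20, 2010

(a) grant + 13 years → 20 November 2010.
(b) filing + 19 years → 14 February 2010.
Later of the two: 20 November 2010.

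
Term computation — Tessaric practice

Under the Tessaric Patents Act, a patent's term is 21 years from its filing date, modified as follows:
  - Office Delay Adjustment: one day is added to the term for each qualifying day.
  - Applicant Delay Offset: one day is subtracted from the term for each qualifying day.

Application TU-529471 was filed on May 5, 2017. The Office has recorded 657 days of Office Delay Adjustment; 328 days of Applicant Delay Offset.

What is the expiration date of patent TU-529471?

Base term: filing date + 21 years → 5 May 2038.
Office Delay Adjustment: +657 days → 21 February 2040.
Applicant Delay Offset: −328 days → 30 March 2039.

March 30, 2039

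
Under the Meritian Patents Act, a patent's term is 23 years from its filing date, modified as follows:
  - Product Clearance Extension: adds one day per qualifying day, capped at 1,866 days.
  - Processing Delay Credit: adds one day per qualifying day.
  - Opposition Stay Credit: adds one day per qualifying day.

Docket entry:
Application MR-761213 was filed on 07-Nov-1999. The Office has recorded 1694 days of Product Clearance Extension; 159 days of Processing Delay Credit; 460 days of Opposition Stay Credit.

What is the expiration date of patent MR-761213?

March 8, 2029

Base term: filing date + 23 years → 7 November 2022.
Product Clearance Extension: 1694 days (within the 1866-day cap) → +1694 days → 28 June 2027.
Processing Delay Credit: +159 days → 4 December 2027.
Opposition Stay Credit: +460 days → 8 March 2029.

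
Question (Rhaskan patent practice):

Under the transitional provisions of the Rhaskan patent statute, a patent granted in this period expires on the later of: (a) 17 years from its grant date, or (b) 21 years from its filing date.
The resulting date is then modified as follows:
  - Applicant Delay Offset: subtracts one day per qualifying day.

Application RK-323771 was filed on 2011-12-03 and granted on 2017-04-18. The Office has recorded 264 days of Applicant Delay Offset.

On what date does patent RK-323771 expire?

(a) grant + 17 years → 18 April 2034.
(b) filing + 21 years → 3 December 2032.
Later of the two: 18 April 2034.
Applicant Delay Offset: −264 days → 28 July 2033.

July 28, 2033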